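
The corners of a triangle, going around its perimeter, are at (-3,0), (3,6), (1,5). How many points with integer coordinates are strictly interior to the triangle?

0

The shoelace formula gives twice the area as |[(-3)·6 − 3·0] + [3·5 − 1·6] + [1·0 − (-3)·5]| = 6, so the area is 3.
Summing gcd(|Δx|,|Δy|) over the edges gives the boundary count: gcd(6,6) + gcd(2,1) + gcd(4,5) = 6+1+1 = 8.
By Pick's theorem A = I + B/2 − 1, so I = 3 − 8/2 + 1 = 0.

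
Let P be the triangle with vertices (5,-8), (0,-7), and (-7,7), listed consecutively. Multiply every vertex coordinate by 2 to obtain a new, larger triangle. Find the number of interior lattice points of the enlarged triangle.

The shoelace formula gives twice the area as |(5·(-7) − 0·(-8)) + (0·7 − (-7)·(-7)) + ((-7)·(-8) − 5·7)| = 63, so the area is 63/2.
The number of boundary lattice points is Σ gcd(|Δx|,|Δy|) = gcd(5,1) + gcd(7,14) + gcd(12,15) = 1+7+3 = 11.
Scaling by 2 multiplies the area by 2² = 4 (so the new area is 126) and multiplies the boundary lattice-point count by 2, giving 22.
By Pick's theorem, the interior count of the dilated polygon is 126 − 22/2 + 1 = 116.

116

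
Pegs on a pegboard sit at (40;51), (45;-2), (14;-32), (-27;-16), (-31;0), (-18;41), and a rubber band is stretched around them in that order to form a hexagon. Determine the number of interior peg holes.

The shoelace formula gives twice the area as |[40·(-2) − 45·51] + [45·(-32) − 14·(-2)] + [14·(-16) − (-27)·(-32)] + [(-27)·0 − (-31)·(-16)] + [(-31)·41 − (-18)·0] + [(-18)·51 − 40·41]| = 9200, so the area is 4600.
Along each edge there are gcd(|Δx|,|Δy|)+1 lattice points, so counting each shared vertex once the boundary has gcd(5,53) + gcd(31,30) + gcd(41,16) + gcd(4,16) + gcd(13,41) + gcd(58,10) = 1+1+1+4+1+2 = 10.
Pick's theorem gives I = A − B/2 + 1 = 4600 − 10/2 + 1 = 4596.

4596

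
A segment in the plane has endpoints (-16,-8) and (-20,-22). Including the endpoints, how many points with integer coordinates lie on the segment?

The number of lattice points on a segment between lattice points is gcd(|Δx|,|Δy|) + 1 = gcd(4,14) + 1 = 2 + 1 = 3.

3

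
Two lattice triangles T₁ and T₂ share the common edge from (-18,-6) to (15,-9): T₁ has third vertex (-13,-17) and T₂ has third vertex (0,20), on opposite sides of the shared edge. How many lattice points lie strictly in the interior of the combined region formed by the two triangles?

627

The union is the simple quadrilateral with vertices (-18,-6), (-13,-17), (15,-9), (0,20) in order.
The shoelace formula gives twice the area as |((-18)·(-17) − (-13)·(-6)) + ((-13)·(-9) − 15·(-17)) + (15·20 − 0·(-9)) + (0·(-6) − (-18)·20)| = 1260, so the area is 630.
Along each edge there are gcd(|Δx|,|Δy|)+1 lattice points, so counting each shared vertex once the boundary has gcd(5,11) + gcd(28,8) + gcd(15,29) + gcd(18,26) = 1+4+1+2 = 8.
By Pick's theorem I = A − B/2 + 1 = 630 − 8/2 + 1 = 627.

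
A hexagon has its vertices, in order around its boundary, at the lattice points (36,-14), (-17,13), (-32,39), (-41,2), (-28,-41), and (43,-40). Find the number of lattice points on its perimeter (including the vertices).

Along each edge there are gcd(|Δx|,|Δy|)+1 lattice points, so counting each shared vertex once the boundary has gcd(53,27) + gcd(15,26) + gcd(9,37) + gcd(13,43) + gcd(71,1) + gcd(7,26) = 1+1+1+1+1+1 = 6.

6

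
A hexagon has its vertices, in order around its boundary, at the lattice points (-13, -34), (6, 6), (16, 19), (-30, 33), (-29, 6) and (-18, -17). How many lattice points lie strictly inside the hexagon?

1503

By the shoelace formula, twice the signed area is |[(-13)·6 − 6·(-34)] + [6·19 − 16·6] + [16·33 − (-30)·19] + [(-30)·6 − (-29)·33] + [(-29)·(-17) − (-18)·6] + [(-18)·(-34) − (-13)·(-17)]| = 3011, so the area is 3011/2.
The number of boundary lattice points is Σ gcd(|Δx|,|Δy|) = gcd(19,40) + gcd(10,13) + gcd(46,14) + gcd(1,27) + gcd(11,23) + gcd(5,17) = 1+1+2+1+1+1 = 7.
By Pick's theorem A = I + B/2 − 1, so I = 3011/2 − 7/2 + 1 = 1503.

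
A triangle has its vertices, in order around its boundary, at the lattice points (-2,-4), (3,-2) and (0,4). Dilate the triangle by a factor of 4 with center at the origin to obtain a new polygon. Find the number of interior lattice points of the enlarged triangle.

By the shoelace formula, twice the signed area is |[(-2)·(-2) − 3·(-4)] + [3·4 − 0·(-2)] + [0·(-4) − (-2)·4]| = 36, so the area is 18.
The number of boundary lattice points is Σ gcd(|Δx|,|Δy|) = gcd(5,2) + gcd(3,6) + gcd(2,8) = 1+3+2 = 6.
Scaling by 4 multiplies the area by 4² = 16 (so the new area is 288) and multiplies the boundary lattice-point count by 4, giving 24.
By Pick's theorem, the interior count of the dilated polygon is 288 − 24/2 + 1 = 277.

277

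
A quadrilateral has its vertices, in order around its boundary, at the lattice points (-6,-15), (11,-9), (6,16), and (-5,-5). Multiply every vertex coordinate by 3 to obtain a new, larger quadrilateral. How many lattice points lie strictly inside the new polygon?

The shoelace formula gives twice the area as |[(-6)·(-9) − 11·(-15)] + [11·16 − 6·(-9)] + [6·(-5) − (-5)·16] + [(-5)·(-15) − (-6)·(-5)]| = 544, so the area is 272.
Along each edge there are gcd(|Δx|,|Δy|)+1 lattice points, so counting each shared vertex once the boundary has gcd(17,6) + gcd(5,25) + gcd(11,21) + gcd(1,10) = 1+5+1+1 = 8.
Scaling by 3 multiplies the area by 3² = 9 (so the new area is 2448) and multiplies the boundary lattice-point count by 3, giving 24.
By Pick's theorem, the interior count of the dilated polygon is 2448 − 24/2 + 1 = 2437.

2437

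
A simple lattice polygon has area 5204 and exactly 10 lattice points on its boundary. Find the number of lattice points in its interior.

5200

Pick's theorem A = I + B/2 − 1 rearranges to I = A − B/2 + 1 = 5204 − 10/2 + 1 = 5200.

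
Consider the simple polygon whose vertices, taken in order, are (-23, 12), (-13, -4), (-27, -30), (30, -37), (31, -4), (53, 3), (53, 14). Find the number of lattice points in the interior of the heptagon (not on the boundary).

2642

The shoelace formula gives twice the area as |[(-23)·(-4) − (-13)·12] + [(-13)·(-30) − (-27)·(-4)] + [(-27)·(-37) − 30·(-30)] + [30·(-4) − 31·(-37)] + [31·3 − 53·(-4)] + [53·14 − 53·3] + [53·12 − (-23)·14]| = 5302, so the area is 2651.
The number of boundary lattice points is Σ gcd(|Δx|,|Δy|) = gcd(10,16) + gcd(14,26) + gcd(57,7) + gcd(1,33) + gcd(22,7) + gcd(0,11) + gcd(76,2) = 2+2+1+1+1+11+2 = 20.
Pick's theorem gives I = A − B/2 + 1 = 2651 − 20/2 + 1 = 2642.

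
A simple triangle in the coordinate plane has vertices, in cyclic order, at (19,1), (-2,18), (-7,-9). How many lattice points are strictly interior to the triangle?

325

The shoelace formula gives twice the area as |(19·18 − (-2)·1) + ((-2)·(-9) − (-7)·18) + ((-7)·1 − 19·(-9))| = 652, so the area is 326.
The number of boundary lattice points is Σ gcd(|Δx|,|Δy|) = gcd(21,17) + gcd(5,27) + gcd(26,10) = 1+1+2 = 4.
Pick's theorem gives I = A − B/2 + 1 = 326 − 4/2 + 1 = 325.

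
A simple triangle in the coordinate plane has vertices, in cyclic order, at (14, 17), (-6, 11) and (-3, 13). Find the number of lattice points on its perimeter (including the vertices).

4

Along each edge there are gcd(|Δx|,|Δy|)+1 lattice points, so counting each shared vertex once the boundary has gcd(20,6) + gcd(3,2) + gcd(17,4) = 2+1+1 = 4.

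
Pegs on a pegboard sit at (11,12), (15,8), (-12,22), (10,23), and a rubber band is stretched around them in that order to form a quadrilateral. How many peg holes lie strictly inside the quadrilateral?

The shoelace formula gives twice the area as |(11·8 − 15·12) + (15·22 − (-12)·8) + ((-12)·23 − 10·22) + (10·12 − 11·23)| = 295, so the area is 295/2.
The number of boundary lattice points is Σ gcd(|Δx|,|Δy|) = gcd(4,4) + gcd(27,14) + gcd(22,1) + gcd(1,11) = 4+1+1+1 = 7.
Pick's theorem gives I = A − B/2 + 1 = 295/2 − 7/2 + 1 = 145.

145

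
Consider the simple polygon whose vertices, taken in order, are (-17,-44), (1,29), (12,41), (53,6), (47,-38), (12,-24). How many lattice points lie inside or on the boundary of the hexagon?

By the shoelace formula, twice the signed area is |((-17)·29 − 1·(-44)) + (1·41 − 12·29) + (12·6 − 53·41) + (53·(-38) − 47·6) + (47·(-24) − 12·(-38)) + (12·(-44) − (-17)·(-24))| = 6761, so the area is 3380.5.
Along each edge there are gcd(|Δx|,|Δy|)+1 lattice points, so counting each shared vertex once the boundary has gcd(18,73) + gcd(11,12) + gcd(41,35) + gcd(6,44) + gcd(35,14) + gcd(29,20) = 1+1+1+2+7+1 = 13.
Pick's theorem gives I = A − B/2 + 1 = 3380.5 − 13/2 + 1 = 3375, so the closed region contains I + B = 3375 + 13 = 3388 lattice points.

3388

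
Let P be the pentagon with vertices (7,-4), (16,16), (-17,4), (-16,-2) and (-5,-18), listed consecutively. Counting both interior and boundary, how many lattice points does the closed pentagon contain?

Using the shoelace formula, 2A = |[7·16 − 16·(-4)] + [16·4 − (-17)·16] + [(-17)·(-2) − (-16)·4] + [(-16)·(-18) − (-5)·(-2)] + [(-5)·(-4) − 7·(-18)]| = 1034, so the area is 517.
The number of boundary lattice points is Σ gcd(|Δx|,|Δy|) = gcd(9,20) + gcd(33,12) + gcd(1,6) + gcd(11,16) + gcd(12,14) = 1+3+1+1+2 = 8.
Pick's theorem gives I = A − B/2 + 1 = 517 − 8/2 + 1 = 514, so the closed region contains I + B = 514 + 8 = 522 lattice points.

522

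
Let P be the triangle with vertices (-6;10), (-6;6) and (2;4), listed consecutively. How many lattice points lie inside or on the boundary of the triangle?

21

By the shoelace formula, twice the signed area is |[(-6)·6 − (-6)·10] + [(-6)·4 − 2·6] + [2·10 − (-6)·4]| = 32, so the area is 16.
Along each edge there are gcd(|Δx|,|Δy|)+1 lattice points, so counting each shared vertex once the boundary has gcd(0,4) + gcd(8,2) + gcd(8,6) = 4+2+2 = 8.
Pick's theorem gives I = A − B/2 + 1 = 16 − 8/2 + 1 = 13, so the closed region contains I + B = 13 + 8 = 21 lattice points.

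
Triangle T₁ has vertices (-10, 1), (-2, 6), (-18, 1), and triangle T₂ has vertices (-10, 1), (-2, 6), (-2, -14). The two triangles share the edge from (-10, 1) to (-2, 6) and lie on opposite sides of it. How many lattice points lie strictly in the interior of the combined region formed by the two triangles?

The union is the simple quadrilateral with vertices (-10, 1), (-18, 1), (-2, 6), (-2, -14) in order.
The shoelace formula gives twice the area as |[(-10)·1 − (-18)·1] + [(-18)·6 − (-2)·1] + [(-2)·(-14) − (-2)·6] + [(-2)·1 − (-10)·(-14)]| = 200, so the area is 100.
Summing gcd(|Δx|,|Δy|) over the edges gives the boundary count: gcd(8,0) + gcd(16,5) + gcd(0,20) + gcd(8,15) = 8+1+20+1 = 30.
By Pick's theorem I = A − B/2 + 1 = 100 − 30/2 + 1 = 86.

86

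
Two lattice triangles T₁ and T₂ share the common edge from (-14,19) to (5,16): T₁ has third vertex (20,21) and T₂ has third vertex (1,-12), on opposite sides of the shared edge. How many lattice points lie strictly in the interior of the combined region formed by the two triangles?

337

The union is the simple quadrilateral with vertices (-14,19), (20,21), (5,16), (1,-12) in order.
The shoelace formula gives twice the area as |((-14)·21 − 20·19) + (20·16 − 5·21) + (5·(-12) − 1·16) + (1·19 − (-14)·(-12))| = 684, so the area is 342.
Summing gcd(|Δx|,|Δy|) over the edges gives the boundary count: gcd(34,2) + gcd(15,5) + gcd(4,28) + gcd(15,31) = 2+5+4+1 = 12.
By Pick's theorem I = A − B/2 + 1 = 342 − 12/2 + 1 = 337.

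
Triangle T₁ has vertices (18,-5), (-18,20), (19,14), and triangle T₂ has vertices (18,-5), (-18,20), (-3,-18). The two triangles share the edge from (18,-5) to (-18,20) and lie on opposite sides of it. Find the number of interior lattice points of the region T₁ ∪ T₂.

The union is the simple quadrilateral with vertices (18,-5), (19,14), (-18,20), (-3,-18) in order.
The shoelace formula gives twice the area as |[18·14 − 19·(-5)] + [19·20 − (-18)·14] + [(-18)·(-18) − (-3)·20] + [(-3)·(-5) − 18·(-18)]| = 1702, so the area is 851.
The number of boundary lattice points is Σ gcd(|Δx|,|Δy|) = gcd(1,19) + gcd(37,6) + gcd(15,38) + gcd(21,13) = 1+1+1+1 = 4.
By Pick's theorem I = A − B/2 + 1 = 851 − 4/2 + 1 = 850.

850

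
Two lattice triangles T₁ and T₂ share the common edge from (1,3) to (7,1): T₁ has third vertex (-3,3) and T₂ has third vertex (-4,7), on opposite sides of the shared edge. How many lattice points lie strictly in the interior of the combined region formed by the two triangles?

8

The union is the simple quadrilateral with vertices (1,3), (-3,3), (7,1), (-4,7) in order.
By the shoelace formula, twice the signed area is |(1·3 − (-3)·3) + ((-3)·1 − 7·3) + (7·7 − (-4)·1) + ((-4)·3 − 1·7)| = 22, so the area is 11.
Along each edge there are gcd(|Δx|,|Δy|)+1 lattice points, so counting each shared vertex once the boundary has gcd(4,0) + gcd(10,2) + gcd(11,6) + gcd(5,4) = 4+2+1+1 = 8.
By Pick's theorem I = A − B/2 + 1 = 11 − 8/2 + 1 = 8.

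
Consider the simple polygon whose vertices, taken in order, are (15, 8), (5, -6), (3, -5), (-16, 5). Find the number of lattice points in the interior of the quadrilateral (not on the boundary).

201

By the shoelace formula, twice the signed area is |(15·(-6) − 5·8) + (5·(-5) − 3·(-6)) + (3·5 − (-16)·(-5)) + ((-16)·8 − 15·5)| = 405, so the area is 202.5.
The number of boundary lattice points is Σ gcd(|Δx|,|Δy|) = gcd(10,14) + gcd(2,1) + gcd(19,10) + gcd(31,3) = 2+1+1+1 = 5.
By Pick's theorem A = I + B/2 − 1, so I = 202.5 − 5/2 + 1 = 201.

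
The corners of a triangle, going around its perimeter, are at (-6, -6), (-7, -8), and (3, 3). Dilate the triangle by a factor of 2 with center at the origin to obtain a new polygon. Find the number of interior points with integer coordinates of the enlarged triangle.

8

Using the shoelace formula, 2A = |[(-6)·(-8) − (-7)·(-6)] + [(-7)·3 − 3·(-8)] + [3·(-6) − (-6)·3]| = 9, so the area is 4.5.
Summing gcd(|Δx|,|Δy|) over the edges gives the boundary count: gcd(1,2) + gcd(10,11) + gcd(9,9) = 1+1+9 = 11.
Scaling by 2 multiplies the area by 2² = 4 (so the new area is 18) and multiplies the boundary lattice-point count by 2, giving 22.
By Pick's theorem, the interior count of the dilated polygon is 18 − 22/2 + 1 = 8.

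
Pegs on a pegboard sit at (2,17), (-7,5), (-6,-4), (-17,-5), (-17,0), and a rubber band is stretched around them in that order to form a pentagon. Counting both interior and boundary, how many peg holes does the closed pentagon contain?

119

Using the shoelace formula, 2A = |(2·5 − (-7)·17) + ((-7)·(-4) − (-6)·5) + ((-6)·(-5) − (-17)·(-4)) + ((-17)·0 − (-17)·(-5)) + ((-17)·17 − 2·0)| = 225, so the area is 225/2.
The number of boundary lattice points is Σ gcd(|Δx|,|Δy|) = gcd(9,12) + gcd(1,9) + gcd(11,1) + gcd(0,5) + gcd(19,17) = 3+1+1+5+1 = 11.
Pick's theorem gives I = A − B/2 + 1 = 225/2 − 11/2 + 1 = 108, so the closed region contains I + B = 108 + 11 = 119 lattice points.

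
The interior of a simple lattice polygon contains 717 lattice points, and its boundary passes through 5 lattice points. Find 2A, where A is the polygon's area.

1437

Pick's theorem states A = I + B/2 − 1, so A = 717 + 5/2 − 1 = 1437/2.
Hence 2A = 1437.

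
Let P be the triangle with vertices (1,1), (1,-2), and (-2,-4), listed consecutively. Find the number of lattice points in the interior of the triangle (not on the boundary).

3

By the shoelace formula, twice the signed area is |[1·(-2) − 1·1] + [1·(-4) − (-2)·(-2)] + [(-2)·1 − 1·(-4)]| = 9, so the area is 9/2.
Along each edge there are gcd(|Δx|,|Δy|)+1 lattice points, so counting each shared vertex once the boundary has gcd(0,3) + gcd(3,2) + gcd(3,5) = 3+1+1 = 5.
By Pick's theorem A = I + B/2 − 1, so I = 9/2 − 5/2 + 1 = 3.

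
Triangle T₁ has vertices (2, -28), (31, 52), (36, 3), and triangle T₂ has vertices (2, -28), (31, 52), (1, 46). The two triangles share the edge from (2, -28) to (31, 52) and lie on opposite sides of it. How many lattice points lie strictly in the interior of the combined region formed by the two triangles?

The union is the simple quadrilateral with vertices (2, -28), (36, 3), (31, 52), (1, 46) in order.
The shoelace formula gives twice the area as |(2·3 − 36·(-28)) + (36·52 − 31·3) + (31·46 − 1·52) + (1·(-28) − 2·46)| = 4047, so the area is 4047/2.
The number of boundary lattice points is Σ gcd(|Δx|,|Δy|) = gcd(34,31) + gcd(5,49) + gcd(30,6) + gcd(1,74) = 1+1+6+1 = 9.
By Pick's theorem I = A − B/2 + 1 = 4047/2 − 9/2 + 1 = 2020.

2020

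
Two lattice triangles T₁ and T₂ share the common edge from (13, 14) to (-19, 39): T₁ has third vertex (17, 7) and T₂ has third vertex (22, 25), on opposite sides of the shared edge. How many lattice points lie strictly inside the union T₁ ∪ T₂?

The union is the simple quadrilateral with vertices (13, 14), (17, 7), (-19, 39), (22, 25) in order.
The shoelace formula gives twice the area as |[13·7 − 17·14] + [17·39 − (-19)·7] + [(-19)·25 − 22·39] + [22·14 − 13·25]| = 701, so the area is 701/2.
Summing gcd(|Δx|,|Δy|) over the edges gives the boundary count: gcd(4,7) + gcd(36,32) + gcd(41,14) + gcd(9,11) = 1+4+1+1 = 7.
By Pick's theorem I = A − B/2 + 1 = 701/2 − 7/2 + 1 = 348.

348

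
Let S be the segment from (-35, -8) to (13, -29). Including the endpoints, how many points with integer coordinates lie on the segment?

4

The number of lattice points on a segment between lattice points is gcd(|Δx|,|Δy|) + 1 = gcd(48,21) + 1 = 3 + 1 = 4.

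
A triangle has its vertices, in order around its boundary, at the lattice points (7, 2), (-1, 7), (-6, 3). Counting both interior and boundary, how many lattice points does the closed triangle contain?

31

The shoelace formula gives twice the area as |[7·7 − (-1)·2] + [(-1)·3 − (-6)·7] + [(-6)·2 − 7·3]| = 57, so the area is 28.5.
The number of boundary lattice points is Σ gcd(|Δx|,|Δy|) = gcd(8,5) + gcd(5,4) + gcd(13,1) = 1+1+1 = 3.
Pick's theorem gives I = A − B/2 + 1 = 28.5 − 3/2 + 1 = 28, so the closed region contains I + B = 28 + 3 = 31 lattice points.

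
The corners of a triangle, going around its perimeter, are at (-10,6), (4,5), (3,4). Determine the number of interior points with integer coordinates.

7

By the shoelace formula, twice the signed area is |((-10)·5 − 4·6) + (4·4 − 3·5) + (3·6 − (-10)·4)| = 15, so the area is 15/2.
Summing gcd(|Δx|,|Δy|) over the edges gives the boundary count: gcd(14,1) + gcd(1,1) + gcd(13,2) = 1+1+1 = 3.
By Pick's theorem A = I + B/2 − 1, so I = 15/2 − 3/2 + 1 = 7.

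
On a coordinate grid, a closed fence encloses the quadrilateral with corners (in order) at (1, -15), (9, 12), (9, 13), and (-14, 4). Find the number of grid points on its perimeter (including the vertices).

4

Along each edge there are gcd(|Δx|,|Δy|)+1 lattice points, so counting each shared vertex once the boundary has gcd(8,27) + gcd(0,1) + gcd(23,9) + gcd(15,19) = 1+1+1+1 = 4.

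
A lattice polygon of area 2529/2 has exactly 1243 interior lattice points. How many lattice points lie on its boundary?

45

Pick's theorem gives A = I + B/2 − 1, so B = 2(A − I + 1) = 2(2529/2 − 1243 + 1) = 45.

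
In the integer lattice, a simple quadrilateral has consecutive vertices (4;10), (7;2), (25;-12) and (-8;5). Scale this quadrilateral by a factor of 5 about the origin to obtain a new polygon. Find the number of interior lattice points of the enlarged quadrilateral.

3326

By the shoelace formula, twice the signed area is |[4·2 − 7·10] + [7·(-12) − 25·2] + [25·5 − (-8)·(-12)] + [(-8)·10 − 4·5]| = 267, so the area is 133.5.
The number of boundary lattice points is Σ gcd(|Δx|,|Δy|) = gcd(3,8) + gcd(18,14) + gcd(33,17) + gcd(12,5) = 1+2+1+1 = 5.
Scaling by 5 multiplies the area by 5² = 25 (so the new area is 6675/2) and multiplies the boundary lattice-point count by 5, giving 25.
By Pick's theorem, the interior count of the dilated polygon is 6675/2 − 25/2 + 1 = 3326.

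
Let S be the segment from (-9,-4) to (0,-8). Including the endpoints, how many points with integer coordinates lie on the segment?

The number of lattice points on a segment between lattice points is gcd(|Δx|,|Δy|) + 1 = gcd(9,4) + 1 = 1 + 1 = 2.

2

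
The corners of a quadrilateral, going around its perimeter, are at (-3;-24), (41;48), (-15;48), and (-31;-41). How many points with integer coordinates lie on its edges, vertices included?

62

Summing gcd(|Δx|,|Δy|) over the edges gives the boundary count: gcd(44,72) + gcd(56,0) + gcd(16,89) + gcd(28,17) = 4+56+1+1 = 62.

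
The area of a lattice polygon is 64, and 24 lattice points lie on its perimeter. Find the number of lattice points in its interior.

From Pick's theorem, I = A − B/2 + 1 = 64 − 24/2 + 1 = 53.

53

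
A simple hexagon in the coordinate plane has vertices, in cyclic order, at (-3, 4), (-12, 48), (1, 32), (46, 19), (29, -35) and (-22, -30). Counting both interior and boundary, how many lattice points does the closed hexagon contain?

By the shoelace formula, twice the signed area is |[(-3)·48 − (-12)·4] + [(-12)·32 − 1·48] + [1·19 − 46·32] + [46·(-35) − 29·19] + [29·(-30) − (-22)·(-35)] + [(-22)·4 − (-3)·(-30)]| = 5960, so the area is 2980.
The number of boundary lattice points is Σ gcd(|Δx|,|Δy|) = gcd(9,44) + gcd(13,16) + gcd(45,13) + gcd(17,54) + gcd(51,5) + gcd(19,34) = 1+1+1+1+1+1 = 6.
Pick's theorem gives I = A − B/2 + 1 = 2980 − 6/2 + 1 = 2978, so the closed region contains I + B = 2978 + 6 = 2984 lattice points.

2984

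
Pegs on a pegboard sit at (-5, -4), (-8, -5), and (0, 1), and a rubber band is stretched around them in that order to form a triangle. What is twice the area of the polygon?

The shoelace formula gives twice the area as |((-5)·(-5) − (-8)·(-4)) + ((-8)·1 − 0·(-5)) + (0·(-4) − (-5)·1)| = 10, so the area is 5.

10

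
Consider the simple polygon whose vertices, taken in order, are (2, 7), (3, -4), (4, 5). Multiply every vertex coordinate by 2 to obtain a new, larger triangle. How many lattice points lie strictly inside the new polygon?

37

The shoelace formula gives twice the area as |[2·(-4) − 3·7] + [3·5 − 4·(-4)] + [4·7 − 2·5]| = 20, so the area is 10.
Summing gcd(|Δx|,|Δy|) over the edges gives the boundary count: gcd(1,11) + gcd(1,9) + gcd(2,2) = 1+1+2 = 4.
Scaling by 2 multiplies the area by 2² = 4 (so the new area is 40) and multiplies the boundary lattice-point count by 2, giving 8.
By Pick's theorem, the interior count of the dilated polygon is 40 − 8/2 + 1 = 37.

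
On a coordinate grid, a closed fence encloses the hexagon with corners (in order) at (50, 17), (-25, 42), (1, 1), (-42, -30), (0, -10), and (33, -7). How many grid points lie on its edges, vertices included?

33

Summing gcd(|Δx|,|Δy|) over the edges gives the boundary count: gcd(75,25) + gcd(26,41) + gcd(43,31) + gcd(42,20) + gcd(33,3) + gcd(17,24) = 25+1+1+2+3+1 = 33.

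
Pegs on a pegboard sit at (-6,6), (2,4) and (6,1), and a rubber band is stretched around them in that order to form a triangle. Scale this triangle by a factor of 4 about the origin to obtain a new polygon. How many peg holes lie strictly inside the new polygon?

The shoelace formula gives twice the area as |((-6)·4 − 2·6) + (2·1 − 6·4) + (6·6 − (-6)·1)| = 16, so the area is 8.
Along each edge there are gcd(|Δx|,|Δy|)+1 lattice points, so counting each shared vertex once the boundary has gcd(8,2) + gcd(4,3) + gcd(12,5) = 2+1+1 = 4.
Scaling by 4 multiplies the area by 4² = 16 (so the new area is 128) and multiplies the boundary lattice-point count by 4, giving 16.
By Pick's theorem, the interior count of the dilated polygon is 128 − 16/2 + 1 = 121.

121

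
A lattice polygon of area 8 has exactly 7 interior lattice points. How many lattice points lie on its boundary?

Pick's theorem gives A = I + B/2 − 1, so B = 2(A − I + 1) = 2(8 − 7 + 1) = 4.

4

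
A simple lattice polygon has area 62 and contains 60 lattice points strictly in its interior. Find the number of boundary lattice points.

Pick's theorem gives A = I + B/2 − 1, so B = 2(A − I + 1) = 2(62 − 60 + 1) = 6.

6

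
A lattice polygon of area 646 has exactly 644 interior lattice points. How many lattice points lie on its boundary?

6

Pick's theorem gives A = I + B/2 − 1, so B = 2(A − I + 1) = 2(646 − 644 + 1) = 6.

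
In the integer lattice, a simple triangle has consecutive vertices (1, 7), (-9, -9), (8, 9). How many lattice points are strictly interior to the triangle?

The shoelace formula gives twice the area as |[1·(-9) − (-9)·7] + [(-9)·9 − 8·(-9)] + [8·7 − 1·9]| = 92, so the area is 46.
Along each edge there are gcd(|Δx|,|Δy|)+1 lattice points, so counting each shared vertex once the boundary has gcd(10,16) + gcd(17,18) + gcd(7,2) = 2+1+1 = 4.
Pick's theorem gives I = A − B/2 + 1 = 46 − 4/2 + 1 = 45.

45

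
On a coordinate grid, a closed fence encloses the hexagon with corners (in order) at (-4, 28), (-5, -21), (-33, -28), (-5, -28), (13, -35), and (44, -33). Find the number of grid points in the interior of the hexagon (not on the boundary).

1584

By the shoelace formula, twice the signed area is |((-4)·(-21) − (-5)·28) + ((-5)·(-28) − (-33)·(-21)) + ((-33)·(-28) − (-5)·(-28)) + ((-5)·(-35) − 13·(-28)) + (13·(-33) − 44·(-35)) + (44·28 − (-4)·(-33))| = 3205, so the area is 3205/2.
Summing gcd(|Δx|,|Δy|) over the edges gives the boundary count: gcd(1,49) + gcd(28,7) + gcd(28,0) + gcd(18,7) + gcd(31,2) + gcd(48,61) = 1+7+28+1+1+1 = 39.
Pick's theorem gives I = A − B/2 + 1 = 3205/2 − 39/2 + 1 = 1584.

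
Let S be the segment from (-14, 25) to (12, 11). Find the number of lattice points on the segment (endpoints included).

The number of lattice points on a segment between lattice points is gcd(|Δx|,|Δy|) + 1 = gcd(26,14) + 1 = 2 + 1 = 3.

3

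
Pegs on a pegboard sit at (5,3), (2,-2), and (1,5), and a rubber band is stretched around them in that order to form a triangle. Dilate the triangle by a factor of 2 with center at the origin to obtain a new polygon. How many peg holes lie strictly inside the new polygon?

49

Using the shoelace formula, 2A = |[5·(-2) − 2·3] + [2·5 − 1·(-2)] + [1·3 − 5·5]| = 26, so the area is 13.
The number of boundary lattice points is Σ gcd(|Δx|,|Δy|) = gcd(3,5) + gcd(1,7) + gcd(4,2) = 1+1+2 = 4.
Scaling by 2 multiplies the area by 2² = 4 (so the new area is 52) and multiplies the boundary lattice-point count by 2, giving 8.
By Pick's theorem, the interior count of the dilated polygon is 52 − 8/2 + 1 = 49.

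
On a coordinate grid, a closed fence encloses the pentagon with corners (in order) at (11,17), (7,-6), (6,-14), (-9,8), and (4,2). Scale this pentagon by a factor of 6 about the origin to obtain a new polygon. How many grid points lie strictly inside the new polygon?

5908

By the shoelace formula, twice the signed area is |[11·(-6) − 7·17] + [7·(-14) − 6·(-6)] + [6·8 − (-9)·(-14)] + [(-9)·2 − 4·8] + [4·17 − 11·2]| = 329, so the area is 329/2.
Along each edge there are gcd(|Δx|,|Δy|)+1 lattice points, so counting each shared vertex once the boundary has gcd(4,23) + gcd(1,8) + gcd(15,22) + gcd(13,6) + gcd(7,15) = 1+1+1+1+1 = 5.
Scaling by 6 multiplies the area by 6² = 36 (so the new area is 5922) and multiplies the boundary lattice-point count by 6, giving 30.
By Pick's theorem, the interior count of the dilated polygon is 5922 − 30/2 + 1 = 5908.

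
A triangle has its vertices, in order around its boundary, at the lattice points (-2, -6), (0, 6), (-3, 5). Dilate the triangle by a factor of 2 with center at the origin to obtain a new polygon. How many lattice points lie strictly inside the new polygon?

Using the shoelace formula, 2A = |((-2)·6 − 0·(-6)) + (0·5 − (-3)·6) + ((-3)·(-6) − (-2)·5)| = 34, so the area is 17.
The number of boundary lattice points is Σ gcd(|Δx|,|Δy|) = gcd(2,12) + gcd(3,1) + gcd(1,11) = 2+1+1 = 4.
Scaling by 2 multiplies the area by 2² = 4 (so the new area is 68) and multiplies the boundary lattice-point count by 2, giving 8.
By Pick's theorem, the interior count of the dilated polygon is 68 − 8/2 + 1 = 65.

65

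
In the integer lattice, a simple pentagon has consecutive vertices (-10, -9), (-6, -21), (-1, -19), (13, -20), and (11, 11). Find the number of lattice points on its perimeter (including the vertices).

8

Summing gcd(|Δx|,|Δy|) over the edges gives the boundary count: gcd(4,12) + gcd(5,2) + gcd(14,1) + gcd(2,31) + gcd(21,20) = 4+1+1+1+1 = 8.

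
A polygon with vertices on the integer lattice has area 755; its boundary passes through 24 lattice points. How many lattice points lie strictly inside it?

From Pick's theorem, I = A − B/2 + 1 = 755 − 24/2 + 1 = 744.

744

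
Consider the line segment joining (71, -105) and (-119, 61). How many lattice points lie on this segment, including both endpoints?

The number of lattice points on a segment between lattice points is gcd(|Δx|,|Δy|) + 1 = gcd(190,166) + 1 = 2 + 1 = 3.

3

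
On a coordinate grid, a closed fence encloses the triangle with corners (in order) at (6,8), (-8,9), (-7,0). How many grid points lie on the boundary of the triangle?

The number of boundary lattice points is Σ gcd(|Δx|,|Δy|) = gcd(14,1) + gcd(1,9) + gcd(13,8) = 1+1+1 = 3.

3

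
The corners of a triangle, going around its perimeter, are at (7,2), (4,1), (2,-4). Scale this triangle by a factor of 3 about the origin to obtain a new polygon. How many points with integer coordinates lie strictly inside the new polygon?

Using the shoelace formula, 2A = |(7·1 − 4·2) + (4·(-4) − 2·1) + (2·2 − 7·(-4))| = 13, so the area is 13/2.
Along each edge there are gcd(|Δx|,|Δy|)+1 lattice points, so counting each shared vertex once the boundary has gcd(3,1) + gcd(2,5) + gcd(5,6) = 1+1+1 = 3.
Scaling by 3 multiplies the area by 3² = 9 (so the new area is 117/2) and multiplies the boundary lattice-point count by 3, giving 9.
By Pick's theorem, the interior count of the dilated polygon is 117/2 − 9/2 + 1 = 55.

55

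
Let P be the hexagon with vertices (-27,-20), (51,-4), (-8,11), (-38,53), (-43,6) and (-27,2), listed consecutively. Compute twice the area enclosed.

The shoelace formula gives twice the area as |[(-27)·(-4) − 51·(-20)] + [51·11 − (-8)·(-4)] + [(-8)·53 − (-38)·11] + [(-38)·6 − (-43)·53] + [(-43)·2 − (-27)·6] + [(-27)·(-20) − (-27)·2]| = 4372, so the area is 2186.

4372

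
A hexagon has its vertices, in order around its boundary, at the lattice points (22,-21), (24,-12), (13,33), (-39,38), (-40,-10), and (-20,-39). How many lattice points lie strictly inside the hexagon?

3754

By the shoelace formula, twice the signed area is |[22·(-12) − 24·(-21)] + [24·33 − 13·(-12)] + [13·38 − (-39)·33] + [(-39)·(-10) − (-40)·38] + [(-40)·(-39) − (-20)·(-10)] + [(-20)·(-21) − 22·(-39)]| = 7517, so the area is 7517/2.
Along each edge there are gcd(|Δx|,|Δy|)+1 lattice points, so counting each shared vertex once the boundary has gcd(2,9) + gcd(11,45) + gcd(52,5) + gcd(1,48) + gcd(20,29) + gcd(42,18) = 1+1+1+1+1+6 = 11.
By Pick's theorem A = I + B/2 − 1, so I = 7517/2 − 11/2 + 1 = 3754.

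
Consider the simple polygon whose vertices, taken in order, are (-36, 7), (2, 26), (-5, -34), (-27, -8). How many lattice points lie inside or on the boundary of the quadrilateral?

Using the shoelace formula, 2A = |[(-36)·26 − 2·7] + [2·(-34) − (-5)·26] + [(-5)·(-8) − (-27)·(-34)] + [(-27)·7 − (-36)·(-8)]| = 2243, so the area is 2243/2.
Summing gcd(|Δx|,|Δy|) over the edges gives the boundary count: gcd(38,19) + gcd(7,60) + gcd(22,26) + gcd(9,15) = 19+1+2+3 = 25.
Pick's theorem gives I = A − B/2 + 1 = 2243/2 − 25/2 + 1 = 1110, so the closed region contains I + B = 1110 + 25 = 1135 lattice points.

1135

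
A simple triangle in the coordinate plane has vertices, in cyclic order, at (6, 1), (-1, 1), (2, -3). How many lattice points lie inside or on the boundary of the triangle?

21

Using the shoelace formula, 2A = |[6·1 − (-1)·1] + [(-1)·(-3) − 2·1] + [2·1 − 6·(-3)]| = 28, so the area is 14.
Summing gcd(|Δx|,|Δy|) over the edges gives the boundary count: gcd(7,0) + gcd(3,4) + gcd(4,4) = 7+1+4 = 12.
Pick's theorem gives I = A − B/2 + 1 = 14 − 12/2 + 1 = 9, so the closed region contains I + B = 9 + 12 = 21 lattice points.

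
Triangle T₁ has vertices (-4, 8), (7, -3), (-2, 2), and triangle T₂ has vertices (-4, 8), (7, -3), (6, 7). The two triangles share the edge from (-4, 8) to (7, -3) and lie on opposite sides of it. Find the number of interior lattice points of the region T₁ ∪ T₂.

70

The union is the simple quadrilateral with vertices (-4, 8), (-2, 2), (7, -3), (6, 7) in order.
The shoelace formula gives twice the area as |[(-4)·2 − (-2)·8] + [(-2)·(-3) − 7·2] + [7·7 − 6·(-3)] + [6·8 − (-4)·7]| = 143, so the area is 143/2.
Along each edge there are gcd(|Δx|,|Δy|)+1 lattice points, so counting each shared vertex once the boundary has gcd(2,6) + gcd(9,5) + gcd(1,10) + gcd(10,1) = 2+1+1+1 = 5.
By Pick's theorem I = A − B/2 + 1 = 143/2 − 5/2 + 1 = 70.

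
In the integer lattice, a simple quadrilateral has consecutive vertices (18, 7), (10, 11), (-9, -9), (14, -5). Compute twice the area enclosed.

By the shoelace formula, twice the signed area is |[18·11 − 10·7] + [10·(-9) − (-9)·11] + [(-9)·(-5) − 14·(-9)] + [14·7 − 18·(-5)]| = 496, so the area is 248.

496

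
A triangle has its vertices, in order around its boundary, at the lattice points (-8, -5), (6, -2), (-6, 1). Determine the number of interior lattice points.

The shoelace formula gives twice the area as |[(-8)·(-2) − 6·(-5)] + [6·1 − (-6)·(-2)] + [(-6)·(-5) − (-8)·1]| = 78, so the area is 39.
Summing gcd(|Δx|,|Δy|) over the edges gives the boundary count: gcd(14,3) + gcd(12,3) + gcd(2,6) = 1+3+2 = 6.
By Pick's theorem A = I + B/2 − 1, so I = 39 − 6/2 + 1 = 37.

37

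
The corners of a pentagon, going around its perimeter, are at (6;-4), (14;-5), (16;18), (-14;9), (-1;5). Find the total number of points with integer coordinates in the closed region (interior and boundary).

The shoelace formula gives twice the area as |[6·(-5) − 14·(-4)] + [14·18 − 16·(-5)] + [16·9 − (-14)·18] + [(-14)·5 − (-1)·9] + [(-1)·(-4) − 6·5]| = 667, so the area is 333.5.
Along each edge there are gcd(|Δx|,|Δy|)+1 lattice points, so counting each shared vertex once the boundary has gcd(8,1) + gcd(2,23) + gcd(30,9) + gcd(13,4) + gcd(7,9) = 1+1+3+1+1 = 7.
Pick's theorem gives I = A − B/2 + 1 = 333.5 − 7/2 + 1 = 331, so the closed region contains I + B = 331 + 7 = 338 lattice points.

338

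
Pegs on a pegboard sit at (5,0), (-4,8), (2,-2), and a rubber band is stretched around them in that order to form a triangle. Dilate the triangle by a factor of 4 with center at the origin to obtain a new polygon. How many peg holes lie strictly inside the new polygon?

Using the shoelace formula, 2A = |[5·8 − (-4)·0] + [(-4)·(-2) − 2·8] + [2·0 − 5·(-2)]| = 42, so the area is 21.
Summing gcd(|Δx|,|Δy|) over the edges gives the boundary count: gcd(9,8) + gcd(6,10) + gcd(3,2) = 1+2+1 = 4.
Scaling by 4 multiplies the area by 4² = 16 (so the new area is 336) and multiplies the boundary lattice-point count by 4, giving 16.
By Pick's theorem, the interior count of the dilated polygon is 336 − 16/2 + 1 = 329.

329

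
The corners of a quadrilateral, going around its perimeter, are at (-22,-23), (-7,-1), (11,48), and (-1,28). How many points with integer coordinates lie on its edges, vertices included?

Summing gcd(|Δx|,|Δy|) over the edges gives the boundary count: gcd(15,22) + gcd(18,49) + gcd(12,20) + gcd(21,51) = 1+1+4+3 = 9.

9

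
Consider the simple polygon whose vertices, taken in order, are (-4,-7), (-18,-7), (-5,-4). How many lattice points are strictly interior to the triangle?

14

By the shoelace formula, twice the signed area is |[(-4)·(-7) − (-18)·(-7)] + [(-18)·(-4) − (-5)·(-7)] + [(-5)·(-7) − (-4)·(-4)]| = 42, so the area is 21.
The number of boundary lattice points is Σ gcd(|Δx|,|Δy|) = gcd(14,0) + gcd(13,3) + gcd(1,3) = 14+1+1 = 16.
By Pick's theorem A = I + B/2 − 1, so I = 21 − 16/2 + 1 = 14.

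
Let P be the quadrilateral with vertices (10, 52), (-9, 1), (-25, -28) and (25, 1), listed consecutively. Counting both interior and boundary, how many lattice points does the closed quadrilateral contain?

By the shoelace formula, twice the signed area is |[10·1 − (-9)·52] + [(-9)·(-28) − (-25)·1] + [(-25)·1 − 25·(-28)] + [25·52 − 10·1]| = 2720, so the area is 1360.
Along each edge there are gcd(|Δx|,|Δy|)+1 lattice points, so counting each shared vertex once the boundary has gcd(19,51) + gcd(16,29) + gcd(50,29) + gcd(15,51) = 1+1+1+3 = 6.
Pick's theorem gives I = A − B/2 + 1 = 1360 − 6/2 + 1 = 1358, so the closed region contains I + B = 1358 + 6 = 1364 lattice points.

1364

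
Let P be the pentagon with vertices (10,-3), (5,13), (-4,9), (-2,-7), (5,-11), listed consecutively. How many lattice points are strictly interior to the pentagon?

218

By the shoelace formula, twice the signed area is |(10·13 − 5·(-3)) + (5·9 − (-4)·13) + ((-4)·(-7) − (-2)·9) + ((-2)·(-11) − 5·(-7)) + (5·(-3) − 10·(-11))| = 440, so the area is 220.
The number of boundary lattice points is Σ gcd(|Δx|,|Δy|) = gcd(5,16) + gcd(9,4) + gcd(2,16) + gcd(7,4) + gcd(5,8) = 1+1+2+1+1 = 6.
Pick's theorem gives I = A − B/2 + 1 = 220 − 6/2 + 1 = 218.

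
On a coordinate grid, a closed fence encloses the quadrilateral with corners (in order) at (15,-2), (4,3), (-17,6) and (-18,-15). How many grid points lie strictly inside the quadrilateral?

The shoelace formula gives twice the area as |[15·3 − 4·(-2)] + [4·6 − (-17)·3] + [(-17)·(-15) − (-18)·6] + [(-18)·(-2) − 15·(-15)]| = 752, so the area is 376.
Along each edge there are gcd(|Δx|,|Δy|)+1 lattice points, so counting each shared vertex once the boundary has gcd(11,5) + gcd(21,3) + gcd(1,21) + gcd(33,13) = 1+3+1+1 = 6.
Pick's theorem gives I = A − B/2 + 1 = 376 − 6/2 + 1 = 374.

374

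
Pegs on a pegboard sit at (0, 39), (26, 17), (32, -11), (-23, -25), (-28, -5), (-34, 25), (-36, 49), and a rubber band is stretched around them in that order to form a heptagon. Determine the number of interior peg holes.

3252

By the shoelace formula, twice the signed area is |(0·17 − 26·39) + (26·(-11) − 32·17) + (32·(-25) − (-23)·(-11)) + ((-23)·(-5) − (-28)·(-25)) + ((-28)·25 − (-34)·(-5)) + ((-34)·49 − (-36)·25) + ((-36)·39 − 0·49)| = 6522, so the area is 3261.
Along each edge there are gcd(|Δx|,|Δy|)+1 lattice points, so counting each shared vertex once the boundary has gcd(26,22) + gcd(6,28) + gcd(55,14) + gcd(5,20) + gcd(6,30) + gcd(2,24) + gcd(36,10) = 2+2+1+5+6+2+2 = 20.
Pick's theorem gives I = A − B/2 + 1 = 3261 − 20/2 + 1 = 3252.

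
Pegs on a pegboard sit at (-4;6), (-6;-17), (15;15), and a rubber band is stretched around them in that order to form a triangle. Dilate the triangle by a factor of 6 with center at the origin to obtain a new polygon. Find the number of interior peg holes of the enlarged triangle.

7534

Using the shoelace formula, 2A = |((-4)·(-17) − (-6)·6) + ((-6)·15 − 15·(-17)) + (15·6 − (-4)·15)| = 419, so the area is 419/2.
Along each edge there are gcd(|Δx|,|Δy|)+1 lattice points, so counting each shared vertex once the boundary has gcd(2,23) + gcd(21,32) + gcd(19,9) = 1+1+1 = 3.
Scaling by 6 multiplies the area by 6² = 36 (so the new area is 7542) and multiplies the boundary lattice-point count by 6, giving 18.
By Pick's theorem, the interior count of the dilated polygon is 7542 − 18/2 + 1 = 7534.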